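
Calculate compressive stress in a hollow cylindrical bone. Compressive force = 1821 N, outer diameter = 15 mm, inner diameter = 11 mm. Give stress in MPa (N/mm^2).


A = pi*(r_o^2 - r_i^2)
r_o = 7.5 mm, r_i = 5.5 mm
A = 81.6814 mm^2
sigma = F/A = 1821 / 81.6814
sigma = 22.29 MPa


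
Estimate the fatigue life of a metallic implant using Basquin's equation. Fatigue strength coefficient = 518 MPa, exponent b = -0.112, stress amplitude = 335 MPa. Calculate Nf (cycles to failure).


sigma_a = sigma_f' * (2Nf)^b
2Nf = (sigma_a/sigma_f')^(1/b)
2Nf = (335/518)^(1/-0.112)
2Nf = 48.982869
Nf = 24.49


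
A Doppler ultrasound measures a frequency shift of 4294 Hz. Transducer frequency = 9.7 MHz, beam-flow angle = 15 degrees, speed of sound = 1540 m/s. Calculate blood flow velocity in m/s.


v = fd * c / (2 * f0 * cos(theta))
v = 4294 * 1540 / (2 * 9.7000e+06 * cos(15))
v = 0.3529 m/s


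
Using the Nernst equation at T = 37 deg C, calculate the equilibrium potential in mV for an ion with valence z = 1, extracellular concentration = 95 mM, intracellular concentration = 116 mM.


E = (RT/(zF)) * ln(C_out/C_in)
T = 37 + 273.15 = 310.15 K
E = (8.314 * 310.15 / (1 * 96485)) * ln(95/116)
E = -5.337 mV


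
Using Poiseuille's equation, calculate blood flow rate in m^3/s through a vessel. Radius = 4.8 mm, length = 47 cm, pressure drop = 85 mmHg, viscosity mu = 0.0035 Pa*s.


Q = pi*r^4*dP / (8*mu*L)
r = 0.0048 m, L = 0.47 m
dP = 85 mmHg = 11332.37 Pa
Q = 0.001436 m^3/s


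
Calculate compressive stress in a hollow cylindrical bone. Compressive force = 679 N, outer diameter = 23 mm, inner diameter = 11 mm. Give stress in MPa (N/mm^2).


A = pi*(r_o^2 - r_i^2)
r_o = 11.5 mm, r_i = 5.5 mm
A = 320.442 mm^2
sigma = F/A = 679 / 320.442
sigma = 2.119 MPa


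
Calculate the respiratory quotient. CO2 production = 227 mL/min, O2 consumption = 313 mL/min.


RQ = VCO2 / VO2
RQ = 227 / 313
RQ = 0.7252


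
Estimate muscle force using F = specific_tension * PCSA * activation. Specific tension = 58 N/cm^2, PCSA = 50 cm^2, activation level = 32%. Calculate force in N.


F = sigma * PCSA * activation
F = 58 * 50 * 0.32
F = 928 N


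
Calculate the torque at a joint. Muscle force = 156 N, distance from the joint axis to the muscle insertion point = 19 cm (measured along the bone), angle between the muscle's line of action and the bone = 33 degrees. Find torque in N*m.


Torque = F * d * sin(theta)   (moment arm = d*sin(theta))
d = 19 cm = 0.19 m
Torque = 156 * 0.19 * sin(33)
Torque = 16.14 N*m


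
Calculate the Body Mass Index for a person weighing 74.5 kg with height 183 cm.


BMI = weight / height^2
height = 183 cm = 1.83 m
BMI = 74.5 / 1.83^2
BMI = 22.25 kg/m^2


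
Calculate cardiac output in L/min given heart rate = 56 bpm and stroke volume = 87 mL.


CO = HR * SV
CO = 56 * 87 / 1000
CO = 4.872 L/min


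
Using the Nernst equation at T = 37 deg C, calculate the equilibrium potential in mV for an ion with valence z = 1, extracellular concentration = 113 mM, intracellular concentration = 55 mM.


E = (RT/(zF)) * ln(C_out/C_in)
T = 37 + 273.15 = 310.15 K
E = (8.314 * 310.15 / (1 * 96485)) * ln(113/55)
E = 19.24 mV


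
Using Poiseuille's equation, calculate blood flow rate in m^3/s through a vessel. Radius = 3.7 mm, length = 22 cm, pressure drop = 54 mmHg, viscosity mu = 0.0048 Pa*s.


Q = pi*r^4*dP / (8*mu*L)
r = 0.0037 m, L = 0.22 m
dP = 54 mmHg = 7199.388 Pa
Q = 5.0176e-04 m^3/s


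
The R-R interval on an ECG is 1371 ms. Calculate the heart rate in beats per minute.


HR = 60 / RR_interval(s)
RR = 1371 ms = 1.371 s
HR = 60 / 1.371 = 43.76 bpm


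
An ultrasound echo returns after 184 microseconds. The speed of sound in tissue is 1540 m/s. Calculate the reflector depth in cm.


depth = c * t / 2
t = 184 us = 1.8400e-04 s
depth = 1540 * 1.8400e-04 / 2
depth = 0.14168 m = 14.168 cm


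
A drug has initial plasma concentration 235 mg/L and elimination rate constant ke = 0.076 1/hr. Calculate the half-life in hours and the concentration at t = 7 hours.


t_half = ln(2) / ke = 0.693147 / 0.076 = 9.12 hr
C(t) = C0 * exp(-ke*t) = 235 * exp(-0.076*7)
C(7) = 138 mg/L


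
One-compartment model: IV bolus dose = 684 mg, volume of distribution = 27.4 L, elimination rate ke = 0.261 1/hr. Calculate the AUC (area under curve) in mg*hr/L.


C0 = Dose/Vd = 684/27.4 = 24.9635 mg/L
AUC = C0/ke = 24.9635/0.261
AUC = 95.65 mg*hr/L


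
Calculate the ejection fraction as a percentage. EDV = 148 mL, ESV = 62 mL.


SV = EDV - ESV = 148 - 62 = 86 mL
EF = SV/EDV * 100 = 86/148 * 100
EF = 58.11%


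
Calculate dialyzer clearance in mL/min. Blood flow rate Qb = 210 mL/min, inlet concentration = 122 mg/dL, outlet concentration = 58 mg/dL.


K = Qb * (Cb_in - Cb_out) / Cb_in
K = 210 * (122 - 58) / 122
K = 110.2 mL/min


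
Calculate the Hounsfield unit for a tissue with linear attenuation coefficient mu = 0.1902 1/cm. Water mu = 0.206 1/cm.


HU = ((mu_tissue - mu_water) / mu_water) * 1000
HU = ((0.1902 - 0.206) / 0.206) * 1000
HU = -76.7


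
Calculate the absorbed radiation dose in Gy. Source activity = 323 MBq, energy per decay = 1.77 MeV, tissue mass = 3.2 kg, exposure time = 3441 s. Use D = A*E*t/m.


A = 323 MBq = 3.2300e+08 Bq
E = 1.77 MeV = 2.83554e-13 J
D = A*E*t/m = 3.2300e+08*2.83554e-13*3441/3.2
D = 0.09849 Gy


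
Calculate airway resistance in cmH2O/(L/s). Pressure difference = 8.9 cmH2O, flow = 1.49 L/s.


R = dP / flow
R = 8.9 / 1.49
R = 5.973 cmH2O/(L/s)


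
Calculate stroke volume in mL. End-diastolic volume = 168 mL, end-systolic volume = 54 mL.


SV = EDV - ESV
SV = 168 - 54
SV = 114 mL


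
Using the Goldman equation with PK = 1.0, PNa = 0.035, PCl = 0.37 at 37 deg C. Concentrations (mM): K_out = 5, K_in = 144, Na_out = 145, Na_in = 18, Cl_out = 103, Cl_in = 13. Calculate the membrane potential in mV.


Vm = (RT/F)*ln((PK*Ko + PNa*Nao + PCl*Cli)/(PK*Ki + PNa*Nai + PCl*Clo))
Numer = 14.885, Denom = 182.74
Vm = -67.02 mV


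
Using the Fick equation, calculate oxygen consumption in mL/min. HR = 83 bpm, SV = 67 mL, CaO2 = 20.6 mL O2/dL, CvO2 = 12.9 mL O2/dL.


CO = HR*SV = 83*67/1000 = 5.561 L/min
a-v O2 diff = 20.6 - 12.9 = 7.7 mL/dL
VO2 = CO * (CaO2-CvO2) * 10 dL/L
VO2 = 5.561 * 7.7 * 10
VO2 = 428.2 mL/min


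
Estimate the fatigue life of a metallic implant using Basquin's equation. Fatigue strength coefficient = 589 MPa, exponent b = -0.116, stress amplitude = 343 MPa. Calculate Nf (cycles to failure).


sigma_a = sigma_f' * (2Nf)^b
2Nf = (sigma_a/sigma_f')^(1/b)
2Nf = (343/589)^(1/-0.116)
2Nf = 105.75976
Nf = 52.88


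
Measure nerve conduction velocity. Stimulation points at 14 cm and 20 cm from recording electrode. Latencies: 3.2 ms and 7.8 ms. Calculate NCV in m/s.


Distance = (20 - 14) / 100 = 0.06 m
dt = (7.8 - 3.2) / 1000 = 0.0046 s
NCV = dist / dt = 13.04 m/s


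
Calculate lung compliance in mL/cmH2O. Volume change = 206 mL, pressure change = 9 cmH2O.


C = dV / dP
C = 206 / 9
C = 22.89 mL/cmH2O


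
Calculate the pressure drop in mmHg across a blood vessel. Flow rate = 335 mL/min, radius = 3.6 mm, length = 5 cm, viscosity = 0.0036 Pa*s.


dP = 8*mu*L*Q / (pi*r^4)
Q = 335 mL/min = 5.58333e-06 m^3/s
dP = 15.2369 Pa = 15.2369 / 133.322 mmHg = 0.1143 mmHg


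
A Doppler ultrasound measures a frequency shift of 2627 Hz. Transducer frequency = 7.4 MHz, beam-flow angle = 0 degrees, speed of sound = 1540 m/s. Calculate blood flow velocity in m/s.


v = fd * c / (2 * f0 * cos(theta))
v = 2627 * 1540 / (2 * 7.4000e+06 * cos(0))
v = 0.2733 m/s


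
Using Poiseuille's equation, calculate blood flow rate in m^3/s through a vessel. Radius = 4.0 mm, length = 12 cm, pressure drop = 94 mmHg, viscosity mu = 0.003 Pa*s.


Q = pi*r^4*dP / (8*mu*L)
r = 0.004 m, L = 0.12 m
dP = 94 mmHg = 12532.268 Pa
Q = 0.0035 m^3/s


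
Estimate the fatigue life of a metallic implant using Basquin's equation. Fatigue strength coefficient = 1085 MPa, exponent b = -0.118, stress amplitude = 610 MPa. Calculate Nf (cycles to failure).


sigma_a = sigma_f' * (2Nf)^b
2Nf = (sigma_a/sigma_f')^(1/b)
2Nf = (610/1085)^(1/-0.118)
2Nf = 131.67117
Nf = 65.84


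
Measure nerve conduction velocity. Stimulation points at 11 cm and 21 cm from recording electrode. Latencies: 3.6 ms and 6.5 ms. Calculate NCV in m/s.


Distance = (21 - 11) / 100 = 0.1 m
dt = (6.5 - 3.6) / 1000 = 0.0029 s
NCV = dist / dt = 34.48 m/s


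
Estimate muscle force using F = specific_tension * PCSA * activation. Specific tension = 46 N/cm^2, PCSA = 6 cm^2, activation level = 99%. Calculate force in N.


F = sigma * PCSA * activation
F = 46 * 6 * 0.99
F = 273.2 N


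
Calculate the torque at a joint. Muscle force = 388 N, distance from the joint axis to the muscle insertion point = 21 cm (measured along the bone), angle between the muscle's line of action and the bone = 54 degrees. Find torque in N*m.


Torque = F * d * sin(theta)   (moment arm = d*sin(theta))
d = 21 cm = 0.21 m
Torque = 388 * 0.21 * sin(54)
Torque = 65.92 N*m


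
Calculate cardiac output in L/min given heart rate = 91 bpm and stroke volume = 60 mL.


CO = HR * SV
CO = 91 * 60 / 1000
CO = 5.46 L/min


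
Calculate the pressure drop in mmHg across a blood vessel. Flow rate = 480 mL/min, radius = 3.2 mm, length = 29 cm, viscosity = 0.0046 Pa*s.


dP = 8*mu*L*Q / (pi*r^4)
Q = 480 mL/min = 8e-06 m^3/s
dP = 259.171 Pa = 259.171 / 133.322 mmHg = 1.944 mmHg


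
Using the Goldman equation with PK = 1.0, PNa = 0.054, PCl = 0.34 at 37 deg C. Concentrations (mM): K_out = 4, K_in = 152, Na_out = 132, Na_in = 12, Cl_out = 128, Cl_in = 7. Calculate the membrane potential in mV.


Vm = (RT/F)*ln((PK*Ko + PNa*Nao + PCl*Cli)/(PK*Ki + PNa*Nai + PCl*Clo))
Numer = 13.508, Denom = 196.168
Vm = -71.51 mV


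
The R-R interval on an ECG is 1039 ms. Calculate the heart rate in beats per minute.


HR = 60 / RR_interval(s)
RR = 1039 ms = 1.039 s
HR = 60 / 1.039 = 57.75 bpm


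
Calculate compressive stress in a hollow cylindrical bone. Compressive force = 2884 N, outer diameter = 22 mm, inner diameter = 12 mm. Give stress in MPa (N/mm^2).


A = pi*(r_o^2 - r_i^2)
r_o = 11 mm, r_i = 6 mm
A = 267.035 mm^2
sigma = F/A = 2884 / 267.035
sigma = 10.8 MPa


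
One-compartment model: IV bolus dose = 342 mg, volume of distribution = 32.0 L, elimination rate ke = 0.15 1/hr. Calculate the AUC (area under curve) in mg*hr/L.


C0 = Dose/Vd = 342/32.0 = 10.6875 mg/L
AUC = C0/ke = 10.6875/0.15
AUC = 71.25 mg*hr/L


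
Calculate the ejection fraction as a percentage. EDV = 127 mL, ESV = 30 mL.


SV = EDV - ESV = 127 - 30 = 97 mL
EF = SV/EDV * 100 = 97/127 * 100
EF = 76.38%


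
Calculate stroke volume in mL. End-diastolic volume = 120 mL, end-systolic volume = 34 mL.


SV = EDV - ESV
SV = 120 - 34
SV = 86 mL


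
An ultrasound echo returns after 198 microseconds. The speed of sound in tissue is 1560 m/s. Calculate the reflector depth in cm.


depth = c * t / 2
t = 198 us = 1.9800e-04 s
depth = 1560 * 1.9800e-04 / 2
depth = 0.15444 m = 15.444 cm


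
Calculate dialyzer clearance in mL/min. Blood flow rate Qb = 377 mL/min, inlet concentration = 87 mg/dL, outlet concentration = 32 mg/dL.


K = Qb * (Cb_in - Cb_out) / Cb_in
K = 377 * (87 - 32) / 87
K = 238.3 mL/min


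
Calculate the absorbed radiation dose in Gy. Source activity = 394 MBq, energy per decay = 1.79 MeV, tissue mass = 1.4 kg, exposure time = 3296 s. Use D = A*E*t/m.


A = 394 MBq = 3.9400e+08 Bq
E = 1.79 MeV = 2.86758e-13 J
D = A*E*t/m = 3.9400e+08*2.86758e-13*3296/1.4
D = 0.266 Gy


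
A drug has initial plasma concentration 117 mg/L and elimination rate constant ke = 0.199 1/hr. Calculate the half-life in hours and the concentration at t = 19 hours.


t_half = ln(2) / ke = 0.693147 / 0.199 = 3.483 hr
C(t) = C0 * exp(-ke*t) = 117 * exp(-0.199*19)
C(19) = 2.668 mg/L


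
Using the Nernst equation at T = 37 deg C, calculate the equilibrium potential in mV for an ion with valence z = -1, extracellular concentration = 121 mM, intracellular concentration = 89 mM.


E = (RT/(zF)) * ln(C_out/C_in)
T = 37 + 273.15 = 310.15 K
E = (8.314 * 310.15 / (-1 * 96485)) * ln(121/89)
E = -8.209 mV


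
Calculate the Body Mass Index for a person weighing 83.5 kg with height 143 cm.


BMI = weight / height^2
height = 143 cm = 1.43 m
BMI = 83.5 / 1.43^2
BMI = 40.83 kg/m^2


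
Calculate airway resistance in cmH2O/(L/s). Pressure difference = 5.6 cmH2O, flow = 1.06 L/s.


R = dP / flow
R = 5.6 / 1.06
R = 5.283 cmH2O/(L/s)


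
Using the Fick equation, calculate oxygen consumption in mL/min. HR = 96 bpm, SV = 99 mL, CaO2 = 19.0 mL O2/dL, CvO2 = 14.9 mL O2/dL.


CO = HR*SV = 96*99/1000 = 9.504 L/min
a-v O2 diff = 19.0 - 14.9 = 4.1 mL/dL
VO2 = CO * (CaO2-CvO2) * 10 dL/L
VO2 = 9.504 * 4.1 * 10
VO2 = 389.7 mL/min


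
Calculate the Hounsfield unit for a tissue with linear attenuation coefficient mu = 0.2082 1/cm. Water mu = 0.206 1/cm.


HU = ((mu_tissue - mu_water) / mu_water) * 1000
HU = ((0.2082 - 0.206) / 0.206) * 1000
HU = 10.68


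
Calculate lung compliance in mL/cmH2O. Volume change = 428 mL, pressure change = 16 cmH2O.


C = dV / dP
C = 428 / 16
C = 26.75 mL/cmH2O


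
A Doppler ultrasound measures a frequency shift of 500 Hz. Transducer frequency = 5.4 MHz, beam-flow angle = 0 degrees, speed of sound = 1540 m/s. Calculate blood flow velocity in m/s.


v = fd * c / (2 * f0 * cos(theta))
v = 500 * 1540 / (2 * 5.4000e+06 * cos(0))
v = 0.0713 m/s


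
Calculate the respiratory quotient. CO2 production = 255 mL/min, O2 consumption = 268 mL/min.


RQ = VCO2 / VO2
RQ = 255 / 268
RQ = 0.9515


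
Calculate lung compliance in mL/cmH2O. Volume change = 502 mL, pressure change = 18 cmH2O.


C = dV / dP
C = 502 / 18
C = 27.89 mL/cmH2O


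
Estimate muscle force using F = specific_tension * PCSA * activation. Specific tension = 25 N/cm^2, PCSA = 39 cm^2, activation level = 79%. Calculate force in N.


F = sigma * PCSA * activation
F = 25 * 39 * 0.79
F = 770.2 N


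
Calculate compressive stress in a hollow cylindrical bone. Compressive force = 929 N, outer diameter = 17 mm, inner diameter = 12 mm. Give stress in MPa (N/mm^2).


A = pi*(r_o^2 - r_i^2)
r_o = 8.5 mm, r_i = 6 mm
A = 113.883 mm^2
sigma = F/A = 929 / 113.883
sigma = 8.157 MPa


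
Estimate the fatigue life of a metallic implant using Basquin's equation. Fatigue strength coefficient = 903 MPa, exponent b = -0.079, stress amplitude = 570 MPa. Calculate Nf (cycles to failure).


sigma_a = sigma_f' * (2Nf)^b
2Nf = (sigma_a/sigma_f')^(1/b)
2Nf = (570/903)^(1/-0.079)
2Nf = 338.28064
Nf = 169.1


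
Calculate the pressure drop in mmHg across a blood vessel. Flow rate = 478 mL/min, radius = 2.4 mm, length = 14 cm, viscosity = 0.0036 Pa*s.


dP = 8*mu*L*Q / (pi*r^4)
Q = 478 mL/min = 7.96667e-06 m^3/s
dP = 308.179 Pa = 308.179 / 133.322 mmHg = 2.312 mmHg


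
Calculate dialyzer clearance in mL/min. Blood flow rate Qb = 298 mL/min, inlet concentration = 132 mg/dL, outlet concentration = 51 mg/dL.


K = Qb * (Cb_in - Cb_out) / Cb_in
K = 298 * (132 - 51) / 132
K = 182.9 mL/min


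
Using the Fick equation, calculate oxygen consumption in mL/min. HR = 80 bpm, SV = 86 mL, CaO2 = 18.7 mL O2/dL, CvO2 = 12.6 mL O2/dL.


CO = HR*SV = 80*86/1000 = 6.88 L/min
a-v O2 diff = 18.7 - 12.6 = 6.1 mL/dL
VO2 = CO * (CaO2-CvO2) * 10 dL/L
VO2 = 6.88 * 6.1 * 10
VO2 = 419.7 mL/min


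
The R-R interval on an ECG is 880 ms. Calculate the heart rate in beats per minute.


HR = 60 / RR_interval(s)
RR = 880 ms = 0.88 s
HR = 60 / 0.88 = 68.18 bpm


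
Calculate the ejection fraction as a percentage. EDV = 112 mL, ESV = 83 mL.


SV = EDV - ESV = 112 - 83 = 29 mL
EF = SV/EDV * 100 = 29/112 * 100
EF = 25.89%


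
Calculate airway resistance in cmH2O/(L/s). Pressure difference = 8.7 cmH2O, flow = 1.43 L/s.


R = dP / flow
R = 8.7 / 1.43
R = 6.084 cmH2O/(L/s)


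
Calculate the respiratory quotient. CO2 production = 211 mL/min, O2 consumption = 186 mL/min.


RQ = VCO2 / VO2
RQ = 211 / 186
RQ = 1.134


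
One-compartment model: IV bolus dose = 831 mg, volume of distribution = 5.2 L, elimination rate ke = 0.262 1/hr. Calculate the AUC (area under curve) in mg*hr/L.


C0 = Dose/Vd = 831/5.2 = 159.808 mg/L
AUC = C0/ke = 159.808/0.262
AUC = 610 mg*hr/L


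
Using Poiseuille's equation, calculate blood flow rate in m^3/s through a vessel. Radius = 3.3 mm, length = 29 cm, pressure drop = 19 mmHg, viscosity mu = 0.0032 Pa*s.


Q = pi*r^4*dP / (8*mu*L)
r = 0.0033 m, L = 0.29 m
dP = 19 mmHg = 2533.118 Pa
Q = 1.2712e-04 m^3/s


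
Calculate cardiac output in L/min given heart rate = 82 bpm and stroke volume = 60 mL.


CO = HR * SV
CO = 82 * 60 / 1000
CO = 4.92 L/min


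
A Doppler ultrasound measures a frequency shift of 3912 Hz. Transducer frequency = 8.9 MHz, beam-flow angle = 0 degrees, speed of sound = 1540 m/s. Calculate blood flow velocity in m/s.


v = fd * c / (2 * f0 * cos(theta))
v = 3912 * 1540 / (2 * 8.9000e+06 * cos(0))
v = 0.3385 m/s


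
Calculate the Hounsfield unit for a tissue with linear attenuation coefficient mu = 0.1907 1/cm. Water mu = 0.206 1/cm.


HU = ((mu_tissue - mu_water) / mu_water) * 1000
HU = ((0.1907 - 0.206) / 0.206) * 1000
HU = -74.27


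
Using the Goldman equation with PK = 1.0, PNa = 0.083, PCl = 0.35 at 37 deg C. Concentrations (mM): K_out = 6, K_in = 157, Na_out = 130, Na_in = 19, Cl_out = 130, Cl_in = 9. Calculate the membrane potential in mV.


Vm = (RT/F)*ln((PK*Ko + PNa*Nao + PCl*Cli)/(PK*Ki + PNa*Nai + PCl*Clo))
Numer = 19.94, Denom = 204.077
Vm = -62.16 mV


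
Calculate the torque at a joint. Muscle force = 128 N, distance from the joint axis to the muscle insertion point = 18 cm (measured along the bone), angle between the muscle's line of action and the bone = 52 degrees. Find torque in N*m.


Torque = F * d * sin(theta)   (moment arm = d*sin(theta))
d = 18 cm = 0.18 m
Torque = 128 * 0.18 * sin(52)
Torque = 18.16 N*m


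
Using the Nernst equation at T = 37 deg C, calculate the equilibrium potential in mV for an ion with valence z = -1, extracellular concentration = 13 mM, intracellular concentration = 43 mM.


E = (RT/(zF)) * ln(C_out/C_in)
T = 37 + 273.15 = 310.15 K
E = (8.314 * 310.15 / (-1 * 96485)) * ln(13/43)
E = 31.97 mV


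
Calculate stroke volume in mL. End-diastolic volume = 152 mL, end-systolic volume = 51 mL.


SV = EDV - ESV
SV = 152 - 51
SV = 101 mL


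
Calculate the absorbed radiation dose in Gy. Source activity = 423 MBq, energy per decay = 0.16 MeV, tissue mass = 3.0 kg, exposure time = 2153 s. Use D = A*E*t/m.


A = 423 MBq = 4.2300e+08 Bq
E = 0.16 MeV = 2.5632e-14 J
D = A*E*t/m = 4.2300e+08*2.5632e-14*2153/3.0
D = 0.007781 Gy


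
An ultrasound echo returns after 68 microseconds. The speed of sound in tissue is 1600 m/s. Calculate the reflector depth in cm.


depth = c * t / 2
t = 68 us = 6.8000e-05 s
depth = 1600 * 6.8000e-05 / 2
depth = 0.0544 m = 5.44 cm


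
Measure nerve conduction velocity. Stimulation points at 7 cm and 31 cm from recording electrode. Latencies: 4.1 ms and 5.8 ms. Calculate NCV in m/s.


Distance = (31 - 7) / 100 = 0.24 m
dt = (5.8 - 4.1) / 1000 = 0.0017 s
NCV = dist / dt = 141.2 m/s


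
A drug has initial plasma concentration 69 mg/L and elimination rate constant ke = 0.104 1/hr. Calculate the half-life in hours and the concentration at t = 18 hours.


t_half = ln(2) / ke = 0.693147 / 0.104 = 6.665 hr
C(t) = C0 * exp(-ke*t) = 69 * exp(-0.104*18)
C(18) = 10.61 mg/L


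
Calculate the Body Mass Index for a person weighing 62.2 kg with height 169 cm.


BMI = weight / height^2
height = 169 cm = 1.69 m
BMI = 62.2 / 1.69^2
BMI = 21.78 kg/m^2


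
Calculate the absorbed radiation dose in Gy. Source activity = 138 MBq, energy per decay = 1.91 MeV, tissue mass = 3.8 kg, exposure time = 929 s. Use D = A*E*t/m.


A = 138 MBq = 1.3800e+08 Bq
E = 1.91 MeV = 3.05982e-13 J
D = A*E*t/m = 1.3800e+08*3.05982e-13*929/3.8
D = 0.01032 Gy


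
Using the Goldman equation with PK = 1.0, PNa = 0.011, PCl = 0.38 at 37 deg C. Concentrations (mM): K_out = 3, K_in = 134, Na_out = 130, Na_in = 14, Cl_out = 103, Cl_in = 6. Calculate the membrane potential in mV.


Vm = (RT/F)*ln((PK*Ko + PNa*Nao + PCl*Cli)/(PK*Ki + PNa*Nai + PCl*Clo))
Numer = 6.71, Denom = 173.294
Vm = -86.89 mV


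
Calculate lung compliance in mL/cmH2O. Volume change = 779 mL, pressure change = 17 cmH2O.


C = dV / dP
C = 779 / 17
C = 45.82 mL/cmH2O


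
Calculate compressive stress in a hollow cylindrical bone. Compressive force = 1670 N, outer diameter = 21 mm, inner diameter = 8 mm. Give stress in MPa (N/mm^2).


A = pi*(r_o^2 - r_i^2)
r_o = 10.5 mm, r_i = 4 mm
A = 296.095 mm^2
sigma = F/A = 1670 / 296.095
sigma = 5.64 MPa


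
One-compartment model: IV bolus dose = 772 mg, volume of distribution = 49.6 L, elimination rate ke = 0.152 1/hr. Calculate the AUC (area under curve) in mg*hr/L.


C0 = Dose/Vd = 772/49.6 = 15.5645 mg/L
AUC = C0/ke = 15.5645/0.152
AUC = 102.4 mg*hr/L


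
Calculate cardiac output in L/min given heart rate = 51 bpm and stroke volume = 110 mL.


CO = HR * SV
CO = 51 * 110 / 1000
CO = 5.61 L/min


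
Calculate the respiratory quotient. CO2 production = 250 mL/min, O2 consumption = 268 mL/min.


RQ = VCO2 / VO2
RQ = 250 / 268
RQ = 0.9328


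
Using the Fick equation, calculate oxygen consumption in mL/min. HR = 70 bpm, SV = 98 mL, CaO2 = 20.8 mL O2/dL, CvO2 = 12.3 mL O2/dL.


CO = HR*SV = 70*98/1000 = 6.86 L/min
a-v O2 diff = 20.8 - 12.3 = 8.5 mL/dL
VO2 = CO * (CaO2-CvO2) * 10 dL/L
VO2 = 6.86 * 8.5 * 10
VO2 = 583.1 mL/min


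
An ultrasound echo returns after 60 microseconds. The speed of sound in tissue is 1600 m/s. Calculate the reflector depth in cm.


depth = c * t / 2
t = 60 us = 6.0000e-05 s
depth = 1600 * 6.0000e-05 / 2
depth = 0.048 m = 4.8 cm


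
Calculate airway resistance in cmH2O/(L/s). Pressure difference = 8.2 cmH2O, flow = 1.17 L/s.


R = dP / flow
R = 8.2 / 1.17
R = 7.009 cmH2O/(L/s)


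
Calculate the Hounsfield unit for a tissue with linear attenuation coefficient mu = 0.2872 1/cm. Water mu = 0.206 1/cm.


HU = ((mu_tissue - mu_water) / mu_water) * 1000
HU = ((0.2872 - 0.206) / 0.206) * 1000
HU = 394.2


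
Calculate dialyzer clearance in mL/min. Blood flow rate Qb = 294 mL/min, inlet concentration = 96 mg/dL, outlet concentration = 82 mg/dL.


K = Qb * (Cb_in - Cb_out) / Cb_in
K = 294 * (96 - 82) / 96
K = 42.88 mL/min


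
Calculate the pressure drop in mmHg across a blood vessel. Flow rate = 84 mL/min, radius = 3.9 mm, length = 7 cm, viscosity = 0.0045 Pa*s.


dP = 8*mu*L*Q / (pi*r^4)
Q = 84 mL/min = 1.4e-06 m^3/s
dP = 4.85423 Pa = 4.85423 / 133.322 mmHg = 0.03641 mmHg


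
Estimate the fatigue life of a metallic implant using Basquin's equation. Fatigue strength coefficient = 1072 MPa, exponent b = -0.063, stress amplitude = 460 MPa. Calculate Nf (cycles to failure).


sigma_a = sigma_f' * (2Nf)^b
2Nf = (sigma_a/sigma_f')^(1/b)
2Nf = (460/1072)^(1/-0.063)
2Nf = 679723.99
Nf = 3.399e+05


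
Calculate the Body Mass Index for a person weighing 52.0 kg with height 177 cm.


BMI = weight / height^2
height = 177 cm = 1.77 m
BMI = 52.0 / 1.77^2
BMI = 16.6 kg/m^2


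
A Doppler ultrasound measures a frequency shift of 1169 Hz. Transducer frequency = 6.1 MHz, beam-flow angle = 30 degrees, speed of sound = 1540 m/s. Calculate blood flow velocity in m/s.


v = fd * c / (2 * f0 * cos(theta))
v = 1169 * 1540 / (2 * 6.1000e+06 * cos(30))
v = 0.1704 m/s


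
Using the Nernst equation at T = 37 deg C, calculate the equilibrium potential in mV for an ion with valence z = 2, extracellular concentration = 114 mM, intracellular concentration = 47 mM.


E = (RT/(zF)) * ln(C_out/C_in)
T = 37 + 273.15 = 310.15 K
E = (8.314 * 310.15 / (2 * 96485)) * ln(114/47)
E = 11.84 mV


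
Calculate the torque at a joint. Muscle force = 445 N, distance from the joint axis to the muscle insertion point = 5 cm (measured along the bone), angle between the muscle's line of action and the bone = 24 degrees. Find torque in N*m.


Torque = F * d * sin(theta)   (moment arm = d*sin(theta))
d = 5 cm = 0.05 m
Torque = 445 * 0.05 * sin(24)
Torque = 9.05 N*m


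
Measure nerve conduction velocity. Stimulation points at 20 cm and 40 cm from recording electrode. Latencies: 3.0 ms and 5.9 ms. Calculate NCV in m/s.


Distance = (40 - 20) / 100 = 0.2 m
dt = (5.9 - 3.0) / 1000 = 0.0029 s
NCV = dist / dt = 68.97 m/s


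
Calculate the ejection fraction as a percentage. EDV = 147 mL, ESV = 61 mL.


SV = EDV - ESV = 147 - 61 = 86 mL
EF = SV/EDV * 100 = 86/147 * 100
EF = 58.5%


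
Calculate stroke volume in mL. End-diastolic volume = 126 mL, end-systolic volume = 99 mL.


SV = EDV - ESV
SV = 126 - 99
SV = 27 mL


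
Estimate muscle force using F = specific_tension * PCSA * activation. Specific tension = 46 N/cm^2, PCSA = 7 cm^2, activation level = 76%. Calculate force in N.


F = sigma * PCSA * activation
F = 46 * 7 * 0.76
F = 244.7 N


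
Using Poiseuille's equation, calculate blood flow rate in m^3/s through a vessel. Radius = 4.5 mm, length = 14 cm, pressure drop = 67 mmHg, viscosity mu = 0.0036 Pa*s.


Q = pi*r^4*dP / (8*mu*L)
r = 0.0045 m, L = 0.14 m
dP = 67 mmHg = 8932.574 Pa
Q = 0.002854 m^3/s


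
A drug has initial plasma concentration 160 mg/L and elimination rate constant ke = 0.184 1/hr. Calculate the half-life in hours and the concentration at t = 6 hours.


t_half = ln(2) / ke = 0.693147 / 0.184 = 3.767 hr
C(t) = C0 * exp(-ke*t) = 160 * exp(-0.184*6)
C(6) = 53.05 mg/L


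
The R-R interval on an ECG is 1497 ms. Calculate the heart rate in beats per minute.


HR = 60 / RR_interval(s)
RR = 1497 ms = 1.497 s
HR = 60 / 1.497 = 40.08 bpm


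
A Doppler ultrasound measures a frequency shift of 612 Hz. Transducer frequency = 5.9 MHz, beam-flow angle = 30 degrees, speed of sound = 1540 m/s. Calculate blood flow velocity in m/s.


v = fd * c / (2 * f0 * cos(theta))
v = 612 * 1540 / (2 * 5.9000e+06 * cos(30))
v = 0.09223 m/s


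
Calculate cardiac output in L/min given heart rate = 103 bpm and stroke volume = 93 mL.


CO = HR * SV
CO = 103 * 93 / 1000
CO = 9.579 L/min


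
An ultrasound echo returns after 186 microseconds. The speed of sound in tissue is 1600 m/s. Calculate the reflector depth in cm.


depth = c * t / 2
t = 186 us = 1.8600e-04 s
depth = 1600 * 1.8600e-04 / 2
depth = 0.1488 m = 14.88 cm


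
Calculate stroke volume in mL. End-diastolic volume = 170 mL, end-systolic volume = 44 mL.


SV = EDV - ESV
SV = 170 - 44
SV = 126 mL


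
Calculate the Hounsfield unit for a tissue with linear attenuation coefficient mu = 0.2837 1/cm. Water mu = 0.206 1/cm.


HU = ((mu_tissue - mu_water) / mu_water) * 1000
HU = ((0.2837 - 0.206) / 0.206) * 1000
HU = 377.2


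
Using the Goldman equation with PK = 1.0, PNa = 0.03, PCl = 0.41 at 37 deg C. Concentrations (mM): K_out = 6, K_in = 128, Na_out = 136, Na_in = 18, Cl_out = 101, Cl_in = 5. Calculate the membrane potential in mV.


Vm = (RT/F)*ln((PK*Ko + PNa*Nao + PCl*Cli)/(PK*Ki + PNa*Nai + PCl*Clo))
Numer = 12.13, Denom = 169.95
Vm = -70.55 mV


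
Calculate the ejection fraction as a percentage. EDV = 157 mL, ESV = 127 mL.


SV = EDV - ESV = 157 - 127 = 30 mL
EF = SV/EDV * 100 = 30/157 * 100
EF = 19.11%


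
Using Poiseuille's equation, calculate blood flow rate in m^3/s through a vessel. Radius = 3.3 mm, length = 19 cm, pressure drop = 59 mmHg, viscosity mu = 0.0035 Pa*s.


Q = pi*r^4*dP / (8*mu*L)
r = 0.0033 m, L = 0.19 m
dP = 59 mmHg = 7865.998 Pa
Q = 5.5087e-04 m^3/s


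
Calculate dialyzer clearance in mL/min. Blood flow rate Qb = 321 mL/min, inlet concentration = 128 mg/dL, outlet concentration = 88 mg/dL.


K = Qb * (Cb_in - Cb_out) / Cb_in
K = 321 * (128 - 88) / 128
K = 100.3 mL/min


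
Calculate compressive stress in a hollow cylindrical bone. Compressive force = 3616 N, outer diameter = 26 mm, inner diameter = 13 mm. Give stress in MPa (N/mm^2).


A = pi*(r_o^2 - r_i^2)
r_o = 13 mm, r_i = 6.5 mm
A = 398.197 mm^2
sigma = F/A = 3616 / 398.197
sigma = 9.081 MPa


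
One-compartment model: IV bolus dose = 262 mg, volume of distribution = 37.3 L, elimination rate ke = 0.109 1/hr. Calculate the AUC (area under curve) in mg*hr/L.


C0 = Dose/Vd = 262/37.3 = 7.02413 mg/L
AUC = C0/ke = 7.02413/0.109
AUC = 64.44 mg*hr/L


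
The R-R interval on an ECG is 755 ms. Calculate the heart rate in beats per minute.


HR = 60 / RR_interval(s)
RR = 755 ms = 0.755 s
HR = 60 / 0.755 = 79.47 bpm


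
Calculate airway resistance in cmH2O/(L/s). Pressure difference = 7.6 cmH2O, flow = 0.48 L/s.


R = dP / flow
R = 7.6 / 0.48
R = 15.83 cmH2O/(L/s)


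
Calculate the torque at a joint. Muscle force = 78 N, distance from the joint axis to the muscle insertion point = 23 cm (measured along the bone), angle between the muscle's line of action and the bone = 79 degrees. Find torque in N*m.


Torque = F * d * sin(theta)   (moment arm = d*sin(theta))
d = 23 cm = 0.23 m
Torque = 78 * 0.23 * sin(79)
Torque = 17.61 N*m


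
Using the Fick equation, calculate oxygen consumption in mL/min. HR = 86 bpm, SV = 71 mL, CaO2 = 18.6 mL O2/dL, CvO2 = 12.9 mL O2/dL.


CO = HR*SV = 86*71/1000 = 6.106 L/min
a-v O2 diff = 18.6 - 12.9 = 5.7 mL/dL
VO2 = CO * (CaO2-CvO2) * 10 dL/L
VO2 = 6.106 * 5.7 * 10
VO2 = 348 mL/min


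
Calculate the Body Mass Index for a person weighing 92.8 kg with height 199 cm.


BMI = weight / height^2
height = 199 cm = 1.99 m
BMI = 92.8 / 1.99^2
BMI = 23.43 kg/m^2


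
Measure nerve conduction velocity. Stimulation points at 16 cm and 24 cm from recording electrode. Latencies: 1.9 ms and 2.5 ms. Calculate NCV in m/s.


Distance = (24 - 16) / 100 = 0.08 m
dt = (2.5 - 1.9) / 1000 = 6.0000e-04 s
NCV = dist / dt = 133.3 m/s


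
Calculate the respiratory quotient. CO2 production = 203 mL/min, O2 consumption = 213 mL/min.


RQ = VCO2 / VO2
RQ = 203 / 213
RQ = 0.9531


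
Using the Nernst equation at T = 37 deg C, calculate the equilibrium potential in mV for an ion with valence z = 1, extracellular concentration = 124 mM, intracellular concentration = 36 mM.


E = (RT/(zF)) * ln(C_out/C_in)
T = 37 + 273.15 = 310.15 K
E = (8.314 * 310.15 / (1 * 96485)) * ln(124/36)
E = 33.05 mV


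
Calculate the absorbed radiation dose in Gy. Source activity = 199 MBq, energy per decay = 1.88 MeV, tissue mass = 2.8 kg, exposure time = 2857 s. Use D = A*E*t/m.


A = 199 MBq = 1.9900e+08 Bq
E = 1.88 MeV = 3.01176e-13 J
D = A*E*t/m = 1.9900e+08*3.01176e-13*2857/2.8
D = 0.06115 Gy


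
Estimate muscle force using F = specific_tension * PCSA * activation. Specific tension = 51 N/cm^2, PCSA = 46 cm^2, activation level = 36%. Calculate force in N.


F = sigma * PCSA * activation
F = 51 * 46 * 0.36
F = 844.6 N


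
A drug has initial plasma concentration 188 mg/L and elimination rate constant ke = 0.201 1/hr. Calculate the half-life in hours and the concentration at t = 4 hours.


t_half = ln(2) / ke = 0.693147 / 0.201 = 3.448 hr
C(t) = C0 * exp(-ke*t) = 188 * exp(-0.201*4)
C(4) = 84.14 mg/L


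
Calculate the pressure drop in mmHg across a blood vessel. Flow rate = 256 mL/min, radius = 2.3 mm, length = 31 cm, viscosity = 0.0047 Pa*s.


dP = 8*mu*L*Q / (pi*r^4)
Q = 256 mL/min = 4.26667e-06 m^3/s
dP = 565.689 Pa = 565.689 / 133.322 mmHg = 4.243 mmHg


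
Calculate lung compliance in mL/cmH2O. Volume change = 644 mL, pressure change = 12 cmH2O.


C = dV / dP
C = 644 / 12
C = 53.67 mL/cmH2O


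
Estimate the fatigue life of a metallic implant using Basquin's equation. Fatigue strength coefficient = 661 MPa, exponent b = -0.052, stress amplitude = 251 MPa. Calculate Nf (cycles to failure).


sigma_a = sigma_f' * (2Nf)^b
2Nf = (sigma_a/sigma_f')^(1/b)
2Nf = (251/661)^(1/-0.052)
2Nf = 1.2220019e+08
Nf = 6.1100e+07


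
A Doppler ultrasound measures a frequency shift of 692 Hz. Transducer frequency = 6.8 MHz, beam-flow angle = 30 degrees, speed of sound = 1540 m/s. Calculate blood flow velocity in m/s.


v = fd * c / (2 * f0 * cos(theta))
v = 692 * 1540 / (2 * 6.8000e+06 * cos(30))
v = 0.09048 m/s


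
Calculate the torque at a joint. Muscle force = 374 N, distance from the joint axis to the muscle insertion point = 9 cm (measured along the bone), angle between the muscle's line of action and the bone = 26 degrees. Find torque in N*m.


Torque = F * d * sin(theta)   (moment arm = d*sin(theta))
d = 9 cm = 0.09 m
Torque = 374 * 0.09 * sin(26)
Torque = 14.76 N*m


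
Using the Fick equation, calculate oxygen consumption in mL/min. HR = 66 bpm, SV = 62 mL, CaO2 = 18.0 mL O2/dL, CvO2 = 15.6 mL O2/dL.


CO = HR*SV = 66*62/1000 = 4.092 L/min
a-v O2 diff = 18.0 - 15.6 = 2.4 mL/dL
VO2 = CO * (CaO2-CvO2) * 10 dL/L
VO2 = 4.092 * 2.4 * 10
VO2 = 98.21 mL/min


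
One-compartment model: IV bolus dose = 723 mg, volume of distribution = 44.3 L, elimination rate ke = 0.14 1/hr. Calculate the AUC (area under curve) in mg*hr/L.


C0 = Dose/Vd = 723/44.3 = 16.3205 mg/L
AUC = C0/ke = 16.3205/0.14
AUC = 116.6 mg*hr/L


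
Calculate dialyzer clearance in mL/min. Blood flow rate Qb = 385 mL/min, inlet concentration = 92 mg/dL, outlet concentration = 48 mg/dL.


K = Qb * (Cb_in - Cb_out) / Cb_in
K = 385 * (92 - 48) / 92
K = 184.1 mL/min


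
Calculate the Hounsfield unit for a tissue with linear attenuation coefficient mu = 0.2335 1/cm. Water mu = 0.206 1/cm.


HU = ((mu_tissue - mu_water) / mu_water) * 1000
HU = ((0.2335 - 0.206) / 0.206) * 1000
HU = 133.5


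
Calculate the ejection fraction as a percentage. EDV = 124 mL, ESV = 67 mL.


SV = EDV - ESV = 124 - 67 = 57 mL
EF = SV/EDV * 100 = 57/124 * 100
EF = 45.97%


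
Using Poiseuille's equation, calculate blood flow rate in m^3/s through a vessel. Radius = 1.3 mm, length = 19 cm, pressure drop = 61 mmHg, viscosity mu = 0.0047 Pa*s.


Q = pi*r^4*dP / (8*mu*L)
r = 0.0013 m, L = 0.19 m
dP = 61 mmHg = 8132.642 Pa
Q = 1.0214e-05 m^3/s


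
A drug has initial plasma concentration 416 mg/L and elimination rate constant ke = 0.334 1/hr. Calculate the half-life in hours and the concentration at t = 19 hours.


t_half = ln(2) / ke = 0.693147 / 0.334 = 2.075 hr
C(t) = C0 * exp(-ke*t) = 416 * exp(-0.334*19)
C(19) = 0.7296 mg/L


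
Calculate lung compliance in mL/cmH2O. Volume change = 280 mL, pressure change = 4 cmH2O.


C = dV / dP
C = 280 / 4
C = 70 mL/cmH2O


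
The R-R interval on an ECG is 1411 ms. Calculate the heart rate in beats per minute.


HR = 60 / RR_interval(s)
RR = 1411 ms = 1.411 s
HR = 60 / 1.411 = 42.52 bpm


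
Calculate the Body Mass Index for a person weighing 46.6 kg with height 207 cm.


BMI = weight / height^2
height = 207 cm = 2.07 m
BMI = 46.6 / 2.07^2
BMI = 10.88 kg/m^2


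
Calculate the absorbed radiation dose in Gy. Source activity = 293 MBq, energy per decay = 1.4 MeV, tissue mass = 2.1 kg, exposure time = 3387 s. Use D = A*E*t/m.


A = 293 MBq = 2.9300e+08 Bq
E = 1.4 MeV = 2.2428e-13 J
D = A*E*t/m = 2.9300e+08*2.2428e-13*3387/2.1
D = 0.106 Gy


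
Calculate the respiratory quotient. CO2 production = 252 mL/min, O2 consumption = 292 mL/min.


RQ = VCO2 / VO2
RQ = 252 / 292
RQ = 0.863


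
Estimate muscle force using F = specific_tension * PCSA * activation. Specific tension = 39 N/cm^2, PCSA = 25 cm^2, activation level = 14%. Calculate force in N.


F = sigma * PCSA * activation
F = 39 * 25 * 0.14
F = 136.5 N


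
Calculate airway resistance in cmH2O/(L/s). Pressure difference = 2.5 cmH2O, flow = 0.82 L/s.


R = dP / flow
R = 2.5 / 0.82
R = 3.049 cmH2O/(L/s)


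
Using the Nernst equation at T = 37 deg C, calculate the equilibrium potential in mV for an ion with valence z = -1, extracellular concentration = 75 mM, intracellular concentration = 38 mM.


E = (RT/(zF)) * ln(C_out/C_in)
T = 37 + 273.15 = 310.15 K
E = (8.314 * 310.15 / (-1 * 96485)) * ln(75/38)
E = -18.17 mV


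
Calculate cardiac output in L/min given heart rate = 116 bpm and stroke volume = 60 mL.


CO = HR * SV
CO = 116 * 60 / 1000
CO = 6.96 L/min


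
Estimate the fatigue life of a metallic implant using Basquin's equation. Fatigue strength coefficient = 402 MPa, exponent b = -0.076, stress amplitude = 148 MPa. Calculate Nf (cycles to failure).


sigma_a = sigma_f' * (2Nf)^b
2Nf = (sigma_a/sigma_f')^(1/b)
2Nf = (148/402)^(1/-0.076)
2Nf = 512928.79
Nf = 2.565e+05


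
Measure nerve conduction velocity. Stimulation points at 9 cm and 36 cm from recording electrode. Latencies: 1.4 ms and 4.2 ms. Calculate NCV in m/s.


Distance = (36 - 9) / 100 = 0.27 m
dt = (4.2 - 1.4) / 1000 = 0.0028 s
NCV = dist / dt = 96.43 m/s


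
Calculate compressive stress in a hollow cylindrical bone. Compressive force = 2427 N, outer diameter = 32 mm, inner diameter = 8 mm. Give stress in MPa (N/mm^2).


A = pi*(r_o^2 - r_i^2)
r_o = 16 mm, r_i = 4 mm
A = 753.982 mm^2
sigma = F/A = 2427 / 753.982
sigma = 3.219 MPa


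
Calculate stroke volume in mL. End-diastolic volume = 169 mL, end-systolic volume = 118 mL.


SV = EDV - ESV
SV = 169 - 118
SV = 51 mL


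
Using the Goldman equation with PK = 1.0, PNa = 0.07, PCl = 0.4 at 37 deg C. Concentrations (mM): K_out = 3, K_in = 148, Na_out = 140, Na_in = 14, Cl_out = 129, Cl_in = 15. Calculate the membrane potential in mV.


Vm = (RT/F)*ln((PK*Ko + PNa*Nao + PCl*Cli)/(PK*Ki + PNa*Nai + PCl*Clo))
Numer = 18.8, Denom = 200.58
Vm = -63.27 mV


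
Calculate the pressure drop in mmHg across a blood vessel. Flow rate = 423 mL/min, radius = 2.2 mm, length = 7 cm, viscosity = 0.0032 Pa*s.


dP = 8*mu*L*Q / (pi*r^4)
Q = 423 mL/min = 7.05e-06 m^3/s
dP = 171.667 Pa = 171.667 / 133.322 mmHg = 1.288 mmHg


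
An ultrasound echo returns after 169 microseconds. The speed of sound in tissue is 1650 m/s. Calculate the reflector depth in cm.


depth = c * t / 2
t = 169 us = 1.6900e-04 s
depth = 1650 * 1.6900e-04 / 2
depth = 0.139425 m = 13.9425 cm


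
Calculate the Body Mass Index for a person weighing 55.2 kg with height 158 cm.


BMI = weight / height^2
height = 158 cm = 1.58 m
BMI = 55.2 / 1.58^2
BMI = 22.11 kg/m^2


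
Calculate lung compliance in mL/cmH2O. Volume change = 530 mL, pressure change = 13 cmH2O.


C = dV / dP
C = 530 / 13
C = 40.77 mL/cmH2O


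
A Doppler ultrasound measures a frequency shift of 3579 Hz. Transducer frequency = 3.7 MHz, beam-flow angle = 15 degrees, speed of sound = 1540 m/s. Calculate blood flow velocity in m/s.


v = fd * c / (2 * f0 * cos(theta))
v = 3579 * 1540 / (2 * 3.7000e+06 * cos(15))
v = 0.7711 m/s


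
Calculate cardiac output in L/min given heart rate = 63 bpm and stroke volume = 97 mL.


CO = HR * SV
CO = 63 * 97 / 1000
CO = 6.111 L/min


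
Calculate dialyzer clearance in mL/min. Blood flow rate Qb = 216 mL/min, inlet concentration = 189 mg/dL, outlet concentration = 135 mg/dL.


K = Qb * (Cb_in - Cb_out) / Cb_in
K = 216 * (189 - 135) / 189
K = 61.71 mL/min


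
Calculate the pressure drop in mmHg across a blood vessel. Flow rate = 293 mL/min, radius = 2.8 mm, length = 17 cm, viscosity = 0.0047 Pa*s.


dP = 8*mu*L*Q / (pi*r^4)
Q = 293 mL/min = 4.88333e-06 m^3/s
dP = 161.648 Pa = 161.648 / 133.322 mmHg = 1.212 mmHg


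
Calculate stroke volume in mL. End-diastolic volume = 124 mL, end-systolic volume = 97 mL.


SV = EDV - ESV
SV = 124 - 97
SV = 27 mL


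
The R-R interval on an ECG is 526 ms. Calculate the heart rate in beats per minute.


HR = 60 / RR_interval(s)
RR = 526 ms = 0.526 s
HR = 60 / 0.526 = 114.1 bpm


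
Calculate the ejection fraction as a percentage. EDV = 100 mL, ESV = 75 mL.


SV = EDV - ESV = 100 - 75 = 25 mL
EF = SV/EDV * 100 = 25/100 * 100
EF = 25%
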